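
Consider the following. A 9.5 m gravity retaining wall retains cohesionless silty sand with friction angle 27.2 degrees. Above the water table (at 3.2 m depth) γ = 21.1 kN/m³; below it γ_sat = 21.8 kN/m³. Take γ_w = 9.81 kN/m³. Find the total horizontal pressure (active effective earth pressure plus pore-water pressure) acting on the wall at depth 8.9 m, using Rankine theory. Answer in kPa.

K_a = (1 − sin φ)/(1 + sin φ) = 0.3726.
γ' = 21.8 − 9.81 = 11.99 kN/m³.
Effective vertical stress at 8.9 m: σ'_v = 21.1×3.2 + 11.99×5.70 = 135.9 kPa.
σ'_h = K_a σ'_v = 0.3726 × 135.9 = 50.62 kPa; u = γ_w × 5.70 = 55.92 kPa.
Total σ_h = 50.62 + 55.92 = 106.5 kPa.

107 kPa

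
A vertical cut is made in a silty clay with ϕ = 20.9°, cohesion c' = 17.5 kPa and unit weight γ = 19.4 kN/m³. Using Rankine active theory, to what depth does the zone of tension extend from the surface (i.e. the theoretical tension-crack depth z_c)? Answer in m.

2.62 m

K_a = tan²(45° − 20.9°/2) = 0.4741; √K_a = 0.6886.
The active pressure is zero where K_a γ z = 2c√K_a, so z_c = 2c/(γ√K_a) = 2×17.5/(19.4×0.6886) = 2.620 m.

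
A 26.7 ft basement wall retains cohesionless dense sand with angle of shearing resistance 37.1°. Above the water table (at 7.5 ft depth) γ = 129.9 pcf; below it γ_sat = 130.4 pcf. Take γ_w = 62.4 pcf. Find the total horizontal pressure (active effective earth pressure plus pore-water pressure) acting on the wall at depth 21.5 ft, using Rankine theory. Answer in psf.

1350 psf

K_a = (1 − sin φ)/(1 + sin φ) = 0.2475.
γ' = 130.4 − 62.4 = 68.00 pcf.
Effective vertical stress at 21.5 ft: σ'_v = 129.9×7.5 + 68.00×14.0 = 1926 psf.
σ'_h = K_a σ'_v = 0.2475 × 1926 = 476.7 psf; u = γ_w × 14.0 = 873.6 psf.
Total σ_h = 476.7 + 873.6 = 1350 psf.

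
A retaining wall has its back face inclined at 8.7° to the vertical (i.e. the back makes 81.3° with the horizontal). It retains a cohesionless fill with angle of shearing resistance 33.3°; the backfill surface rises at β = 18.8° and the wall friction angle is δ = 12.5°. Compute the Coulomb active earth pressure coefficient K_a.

K_a = sin²(α+φ) / [sin²α · sin(α−δ) · (1 + √{sin(φ+δ)sin(φ−β) / (sin(α−δ)sin(α+β))})²].
With α = 81.3°, φ = 33.3°, δ = 12.5°, β = 18.8°: K_a = 0.4363.

0.436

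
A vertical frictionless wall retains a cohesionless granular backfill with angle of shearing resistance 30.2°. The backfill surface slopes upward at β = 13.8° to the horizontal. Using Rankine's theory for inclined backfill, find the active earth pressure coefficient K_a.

K_a = cos β · (cos β − √(cos²β − cos²φ)) / (cos β + √(cos²β − cos²φ)).
cos β = 0.9711, cos φ = 0.8643, √(cos²β − cos²φ) = 0.4429.
K_a = 0.9711 × (0.9711 − 0.4429)/(0.9711 + 0.4429) = 0.3628.

0.363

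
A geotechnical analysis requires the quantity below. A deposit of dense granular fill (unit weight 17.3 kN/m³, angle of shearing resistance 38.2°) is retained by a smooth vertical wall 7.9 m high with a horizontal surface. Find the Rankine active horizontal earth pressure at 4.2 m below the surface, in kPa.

K_a = (1 − sin φ)/(1 + sin φ) = 0.2358.
σ_h = K_a γ z = 0.2358 × 17.3 × 4.2 = 17.13 kPa.

17.1 kPa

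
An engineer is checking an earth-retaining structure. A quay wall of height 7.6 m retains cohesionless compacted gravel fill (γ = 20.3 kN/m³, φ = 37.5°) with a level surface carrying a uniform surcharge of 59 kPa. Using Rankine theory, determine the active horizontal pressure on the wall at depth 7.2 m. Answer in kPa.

K_a = (1 − sin φ)/(1 + sin φ) = 0.2432.
σ_v = γz + q = 20.3 × 7.2 + 59 = 205.2 kPa.
σ_h = K_a σ_v = 0.2432 × 205.2 = 49.89 kPa.

49.9 kPa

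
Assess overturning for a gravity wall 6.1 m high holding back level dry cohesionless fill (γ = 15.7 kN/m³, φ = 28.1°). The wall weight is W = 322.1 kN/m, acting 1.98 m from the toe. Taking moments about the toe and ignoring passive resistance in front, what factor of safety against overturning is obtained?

K_a = tan²(45° − 28.1°/2) = 0.3596.
P_a = ½K_aγH² = 0.5×0.3596×15.7×6.1² = 105.0 kN/m, acting at H/3 = 2.033 m above the base.
Overturning moment M_o = P_a × H/3 = 105.0 × 2.033 = 213.6.
Resisting moment M_r = W × 1.98 = 322.1 × 1.98 = 637.8.
FS_overturning = M_r/M_o = 637.8/213.6 = 2.986.

2.99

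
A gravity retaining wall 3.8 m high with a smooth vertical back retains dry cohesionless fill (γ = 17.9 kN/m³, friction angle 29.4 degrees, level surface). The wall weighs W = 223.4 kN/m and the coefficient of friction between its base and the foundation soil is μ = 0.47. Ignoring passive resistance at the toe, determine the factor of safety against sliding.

K_a = tan²(45° − 29.4°/2) = 0.3415.
P_a = ½K_aγH² = 0.5×0.3415×17.9×3.8² = 44.13 kN/m, acting at H/3 = 1.267 m above the base.
FS_sliding = μW / P_a = 0.47×223.4 / 44.13 = 2.379.

2.38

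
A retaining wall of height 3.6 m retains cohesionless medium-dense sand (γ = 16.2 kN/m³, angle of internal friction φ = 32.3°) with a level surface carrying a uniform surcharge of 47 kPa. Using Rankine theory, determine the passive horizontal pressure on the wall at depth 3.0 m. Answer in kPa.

K_p = (1 + sin φ)/(1 − sin φ) = 3.295.
σ_v = γz + q = 16.2 × 3.0 + 47 = 95.60 kPa.
σ_h = K_p σ_v = 3.295 × 95.60 = 315.0 kPa.

315 kPa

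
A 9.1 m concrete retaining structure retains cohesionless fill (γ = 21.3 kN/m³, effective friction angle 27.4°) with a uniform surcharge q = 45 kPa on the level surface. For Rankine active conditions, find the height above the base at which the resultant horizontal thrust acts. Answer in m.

3.51 m

K_a = 0.3697.
Triangular part P₁ = ½K_aγH² = 326.0 at H/3 = 3.033 m; rectangular part P₂ = K_a q H = 151.4 at H/2 = 4.550 m.
ȳ = (P₁·3.033 + P₂·4.550)/(P₁+P₂) = 3.514 m.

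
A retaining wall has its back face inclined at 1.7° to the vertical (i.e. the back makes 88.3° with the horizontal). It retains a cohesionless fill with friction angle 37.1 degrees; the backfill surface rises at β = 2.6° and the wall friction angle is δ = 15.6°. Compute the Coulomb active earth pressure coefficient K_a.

0.245

K_a = sin²(α+φ) / [sin²α · sin(α−δ) · (1 + √{sin(φ+δ)sin(φ−β) / (sin(α−δ)sin(α+β))})²].
With α = 88.3°, φ = 37.1°, δ = 15.6°, β = 2.6°: K_a = 0.2447.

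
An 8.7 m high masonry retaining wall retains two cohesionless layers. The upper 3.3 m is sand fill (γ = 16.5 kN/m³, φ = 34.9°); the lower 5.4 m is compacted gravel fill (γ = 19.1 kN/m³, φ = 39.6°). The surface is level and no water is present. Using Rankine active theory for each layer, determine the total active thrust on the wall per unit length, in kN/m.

K_a1 = tan²(45°−34.9°/2) = 0.2721; K_a2 = tan²(45°−39.6°/2) = 0.2214.
Layer 1: σ at base = K_a1 γ₁ h₁ = 14.82 kPa; P₁ = ½×14.82×3.3 = 24.45.
Layer 2: σ_v at top = γ₁h₁ = 54.45; σ_h top = K_a2×54.45 = 12.06; σ_h base = K_a2×(54.45+19.1×5.4) = 34.90.
P₂ = ½(12.06+34.90)×5.4 = 126.8. Total P_a = 24.45+126.8 = 151.2 kN/m.

151 kN/m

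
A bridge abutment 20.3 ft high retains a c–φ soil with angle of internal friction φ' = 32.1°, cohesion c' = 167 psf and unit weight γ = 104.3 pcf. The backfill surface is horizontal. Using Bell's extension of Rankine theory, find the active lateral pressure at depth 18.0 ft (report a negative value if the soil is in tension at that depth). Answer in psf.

K_a = (1 − sin φ)/(1 + sin φ) = 0.3060.
σ_a = K_a γ z − 2c√K_a = 0.3060×104.3×18.0 − 2×167×0.5532 = 389.7 psf.

390 psf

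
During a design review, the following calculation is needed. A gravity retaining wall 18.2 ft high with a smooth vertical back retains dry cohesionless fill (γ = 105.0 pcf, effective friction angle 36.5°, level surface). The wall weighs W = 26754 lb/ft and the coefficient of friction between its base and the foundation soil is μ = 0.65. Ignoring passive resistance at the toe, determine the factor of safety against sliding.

3.94

K_a = tan²(45° − 36.5°/2) = 0.2541.
P_a = ½K_aγH² = 0.5×0.2541×105.0×18.2² = 4418 lb/ft, acting at H/3 = 6.067 ft above the base.
FS_sliding = μW / P_a = 0.65×26754 / 4418 = 3.936.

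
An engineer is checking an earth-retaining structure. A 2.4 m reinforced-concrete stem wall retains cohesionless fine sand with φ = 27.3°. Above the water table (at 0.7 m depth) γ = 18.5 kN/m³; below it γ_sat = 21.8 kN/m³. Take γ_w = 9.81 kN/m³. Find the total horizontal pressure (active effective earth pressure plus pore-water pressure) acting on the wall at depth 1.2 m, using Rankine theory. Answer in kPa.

K_a = (1 − sin φ)/(1 + sin φ) = 0.3711.
γ' = 21.8 − 9.81 = 11.99 kN/m³.
Effective vertical stress at 1.2 m: σ'_v = 18.5×0.7 + 11.99×0.500 = 18.95 kPa.
σ'_h = K_a σ'_v = 0.3711 × 18.95 = 7.031 kPa; u = γ_w × 0.500 = 4.905 kPa.
Total σ_h = 7.031 + 4.905 = 11.94 kPa.

11.9 kPa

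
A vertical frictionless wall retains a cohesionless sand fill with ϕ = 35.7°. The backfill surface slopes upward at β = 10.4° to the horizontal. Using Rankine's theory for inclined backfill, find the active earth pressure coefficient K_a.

0.274

K_a = cos β · (cos β − √(cos²β − cos²φ)) / (cos β + √(cos²β − cos²φ)).
cos β = 0.9836, cos φ = 0.8121, √(cos²β − cos²φ) = 0.5549.
K_a = 0.9836 × (0.9836 − 0.5549)/(0.9836 + 0.5549) = 0.2740.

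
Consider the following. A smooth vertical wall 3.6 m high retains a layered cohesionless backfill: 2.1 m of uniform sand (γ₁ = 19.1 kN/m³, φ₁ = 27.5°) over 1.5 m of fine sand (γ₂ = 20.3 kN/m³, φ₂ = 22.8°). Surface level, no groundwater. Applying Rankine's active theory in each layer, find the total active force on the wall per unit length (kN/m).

52.1 kN/m

K_a1 = tan²(45°−27.5°/2) = 0.3682; K_a2 = tan²(45°−22.8°/2) = 0.4414.
Layer 1: σ at base = K_a1 γ₁ h₁ = 14.77 kPa; P₁ = ½×14.77×2.1 = 15.51.
Layer 2: σ_v at top = γ₁h₁ = 40.11; σ_h top = K_a2×40.11 = 17.71; σ_h base = K_a2×(40.11+20.3×1.5) = 31.15.
P₂ = ½(17.71+31.15)×1.5 = 36.64. Total P_a = 15.51+36.64 = 52.15 kN/m.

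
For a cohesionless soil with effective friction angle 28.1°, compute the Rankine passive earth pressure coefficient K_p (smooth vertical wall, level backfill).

K_p = (1 + sin φ)/(1 − sin φ) = tan²(45° + 28.1°/2) = 2.781.

2.78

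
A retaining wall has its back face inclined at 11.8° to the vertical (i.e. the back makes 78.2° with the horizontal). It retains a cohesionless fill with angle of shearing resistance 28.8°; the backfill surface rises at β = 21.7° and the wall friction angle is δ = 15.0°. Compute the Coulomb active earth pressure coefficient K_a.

K_a = sin²(α+φ) / [sin²α · sin(α−δ) · (1 + √{sin(φ+δ)sin(φ−β) / (sin(α−δ)sin(α+β))})²].
With α = 78.2°, φ = 28.8°, δ = 15.0°, β = 21.7°: K_a = 0.6213.

0.621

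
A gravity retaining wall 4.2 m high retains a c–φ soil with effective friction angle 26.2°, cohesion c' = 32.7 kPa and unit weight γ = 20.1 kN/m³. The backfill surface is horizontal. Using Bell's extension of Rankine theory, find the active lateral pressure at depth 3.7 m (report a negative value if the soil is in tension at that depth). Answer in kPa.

K_a = (1 − sin φ)/(1 + sin φ) = 0.3874.
σ_a = K_a γ z − 2c√K_a = 0.3874×20.1×3.7 − 2×32.7×0.6224 = -11.89 kPa.

-11.9 kPa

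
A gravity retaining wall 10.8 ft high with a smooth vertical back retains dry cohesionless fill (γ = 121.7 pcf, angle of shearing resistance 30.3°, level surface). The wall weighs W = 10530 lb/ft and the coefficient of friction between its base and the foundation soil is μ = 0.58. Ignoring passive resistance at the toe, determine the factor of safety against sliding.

K_a = tan²(45° − 30.3°/2) = 0.3293.
P_a = ½K_aγH² = 0.5×0.3293×121.7×10.8² = 2337 lb/ft, acting at H/3 = 3.600 ft above the base.
FS_sliding = μW / P_a = 0.58×10530 / 2337 = 2.613.

2.61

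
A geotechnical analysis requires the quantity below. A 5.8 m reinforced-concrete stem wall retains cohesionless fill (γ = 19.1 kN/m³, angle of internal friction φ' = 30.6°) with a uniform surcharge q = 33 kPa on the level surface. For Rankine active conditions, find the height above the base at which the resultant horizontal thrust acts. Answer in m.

2.29 m

K_a = 0.3253.
Triangular part P₁ = ½K_aγH² = 104.5 at H/3 = 1.933 m; rectangular part P₂ = K_a q H = 62.27 at H/2 = 2.900 m.
ȳ = (P₁·1.933 + P₂·2.900)/(P₁+P₂) = 2.294 m.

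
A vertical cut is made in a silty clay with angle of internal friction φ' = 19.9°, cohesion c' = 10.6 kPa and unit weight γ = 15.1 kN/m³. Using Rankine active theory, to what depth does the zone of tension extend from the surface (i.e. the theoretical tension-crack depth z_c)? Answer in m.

K_a = tan²(45° − 19.9°/2) = 0.4921; √K_a = 0.7015.
The active pressure is zero where K_a γ z = 2c√K_a, so z_c = 2c/(γ√K_a) = 2×10.6/(15.1×0.7015) = 2.001 m.

2.00 m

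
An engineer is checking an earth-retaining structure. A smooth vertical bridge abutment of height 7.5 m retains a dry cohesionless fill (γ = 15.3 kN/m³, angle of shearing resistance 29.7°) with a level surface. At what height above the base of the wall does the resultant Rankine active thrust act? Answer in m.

2.50 m

K_a = 0.3374.
The pressure distribution is triangular, so the resultant acts at H/3 above the base = 7.5/3 = 2.500 m.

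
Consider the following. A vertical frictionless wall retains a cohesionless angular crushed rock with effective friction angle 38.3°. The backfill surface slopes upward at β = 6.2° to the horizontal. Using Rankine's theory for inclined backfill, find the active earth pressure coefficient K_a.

0.238

K_a = cos β · (cos β − √(cos²β − cos²φ)) / (cos β + √(cos²β − cos²φ)).
cos β = 0.9942, cos φ = 0.7848, √(cos²β − cos²φ) = 0.6103.
K_a = 0.9942 × (0.9942 − 0.6103)/(0.9942 + 0.6103) = 0.2378.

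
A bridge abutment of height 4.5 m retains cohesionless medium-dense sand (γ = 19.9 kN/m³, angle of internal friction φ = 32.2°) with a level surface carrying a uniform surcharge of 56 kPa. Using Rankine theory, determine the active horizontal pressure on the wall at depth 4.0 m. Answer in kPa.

41.3 kPa

K_a = (1 − sin φ)/(1 + sin φ) = 0.3047.
σ_v = γz + q = 19.9 × 4.0 + 56 = 135.6 kPa.
σ_h = K_a σ_v = 0.3047 × 135.6 = 41.32 kPa.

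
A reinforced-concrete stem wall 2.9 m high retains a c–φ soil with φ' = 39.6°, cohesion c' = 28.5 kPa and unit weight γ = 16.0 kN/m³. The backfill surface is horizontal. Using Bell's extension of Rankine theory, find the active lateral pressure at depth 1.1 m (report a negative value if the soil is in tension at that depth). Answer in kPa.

-22.9 kPa

K_a = (1 − sin φ)/(1 + sin φ) = 0.2214.
σ_a = K_a γ z − 2c√K_a = 0.2214×16.0×1.1 − 2×28.5×0.4706 = -22.92 kPa.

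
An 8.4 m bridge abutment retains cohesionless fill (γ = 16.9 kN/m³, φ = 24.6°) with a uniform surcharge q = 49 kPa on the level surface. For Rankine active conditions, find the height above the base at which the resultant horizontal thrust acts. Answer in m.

K_a = 0.4121.
Triangular part P₁ = ½K_aγH² = 245.7 at H/3 = 2.800 m; rectangular part P₂ = K_a q H = 169.6 at H/2 = 4.200 m.
ȳ = (P₁·2.800 + P₂·4.200)/(P₁+P₂) = 3.372 m.

3.37 m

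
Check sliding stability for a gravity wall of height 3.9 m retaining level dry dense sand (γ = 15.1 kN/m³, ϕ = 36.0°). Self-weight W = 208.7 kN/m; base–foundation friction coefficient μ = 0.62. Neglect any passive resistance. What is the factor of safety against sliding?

4.34

K_a = tan²(45° − 36.0°/2) = 0.2596.
P_a = ½K_aγH² = 0.5×0.2596×15.1×3.9² = 29.81 kN/m, acting at H/3 = 1.300 m above the base.
FS_sliding = μW / P_a = 0.62×208.7 / 29.81 = 4.340.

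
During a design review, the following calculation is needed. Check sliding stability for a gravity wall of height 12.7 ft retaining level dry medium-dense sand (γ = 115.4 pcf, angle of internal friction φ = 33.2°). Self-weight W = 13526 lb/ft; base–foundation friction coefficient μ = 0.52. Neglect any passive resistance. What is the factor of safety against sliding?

K_a = tan²(45° − 33.2°/2) = 0.2924.
P_a = ½K_aγH² = 0.5×0.2924×115.4×12.7² = 2721 lb/ft, acting at H/3 = 4.233 ft above the base.
FS_sliding = μW / P_a = 0.52×13526 / 2721 = 2.585.

2.59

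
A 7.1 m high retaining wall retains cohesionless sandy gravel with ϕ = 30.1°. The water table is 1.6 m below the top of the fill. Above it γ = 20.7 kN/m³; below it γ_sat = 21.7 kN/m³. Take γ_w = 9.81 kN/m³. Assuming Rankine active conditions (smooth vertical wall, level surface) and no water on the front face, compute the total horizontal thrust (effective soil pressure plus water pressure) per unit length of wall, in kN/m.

K_a = tan²(45° − φ/2) = 0.3320.
γ' = 21.7 − 9.81 = 11.89 kN/m³. Depth below WT = 5.5 m.
σ'_h at WT = K_a γ d_w = 11.00 kPa; at base = 11.00 + K_a γ' × 5.5 = 32.71 kPa.
P₁ (0–1.6 m) = ½×11.00×1.6 = 8.796. P₂ (1.6–7.1 m) = ½(11.00+32.71)×5.5 = 120.2.
P_w = ½ γ_w h₂² = 0.5×9.81×5.5² = 148.4. Total = 8.796+120.2+148.4 = 277.4 kN/m.

277 kN/m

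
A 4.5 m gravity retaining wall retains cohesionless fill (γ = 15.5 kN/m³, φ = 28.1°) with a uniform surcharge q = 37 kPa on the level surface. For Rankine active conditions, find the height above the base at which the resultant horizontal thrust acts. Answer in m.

1.89 m

K_a = 0.3596.
Triangular part P₁ = ½K_aγH² = 56.44 at H/3 = 1.500 m; rectangular part P₂ = K_a q H = 59.87 at H/2 = 2.250 m.
ȳ = (P₁·1.500 + P₂·2.250)/(P₁+P₂) = 1.886 m.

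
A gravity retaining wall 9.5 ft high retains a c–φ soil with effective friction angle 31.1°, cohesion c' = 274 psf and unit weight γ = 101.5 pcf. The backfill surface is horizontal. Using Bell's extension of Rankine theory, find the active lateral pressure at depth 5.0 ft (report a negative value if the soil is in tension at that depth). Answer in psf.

-148 psf

K_a = (1 − sin φ)/(1 + sin φ) = 0.3188.
σ_a = K_a γ z − 2c√K_a = 0.3188×101.5×5.0 − 2×274×0.5646 = -147.6 psf.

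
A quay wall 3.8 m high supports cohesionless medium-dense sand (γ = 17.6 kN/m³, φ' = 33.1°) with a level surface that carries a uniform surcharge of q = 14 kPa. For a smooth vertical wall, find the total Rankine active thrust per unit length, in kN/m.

52.9 kN/m

K_a = tan²(45° − φ/2) = 0.2936.
Soil triangle: ½ K_a γ H² = 0.5×0.2936×17.6×3.8² = 37.31 kN/m.
Surcharge rectangle: K_a q H = 0.2936×14×3.8 = 15.62 kN/m.
Total = 37.31 + 15.62 = 52.92 kN/m.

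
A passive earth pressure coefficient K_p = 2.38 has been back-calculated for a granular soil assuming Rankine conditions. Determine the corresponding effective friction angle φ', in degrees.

K_p = (1+sin φ)/(1−sin φ) ⇒ sin φ = (K_p − 1)/(K_p + 1) = 0.4083.
φ = arcsin(0.4083) = 24.10°.

24.1°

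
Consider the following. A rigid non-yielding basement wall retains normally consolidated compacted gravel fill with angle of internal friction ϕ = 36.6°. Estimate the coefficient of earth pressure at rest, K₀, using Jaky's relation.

0.404

K₀ = 1 − sin φ' = 1 − sin 36.6° = 0.4038.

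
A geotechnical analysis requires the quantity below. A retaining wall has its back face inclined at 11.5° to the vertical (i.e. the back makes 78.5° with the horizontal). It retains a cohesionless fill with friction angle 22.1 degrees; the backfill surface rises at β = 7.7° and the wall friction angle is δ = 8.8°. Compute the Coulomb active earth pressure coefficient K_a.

0.572

K_a = sin²(α+φ) / [sin²α · sin(α−δ) · (1 + √{sin(φ+δ)sin(φ−β) / (sin(α−δ)sin(α+β))})²].
With α = 78.5°, φ = 22.1°, δ = 8.8°, β = 7.7°: K_a = 0.5721.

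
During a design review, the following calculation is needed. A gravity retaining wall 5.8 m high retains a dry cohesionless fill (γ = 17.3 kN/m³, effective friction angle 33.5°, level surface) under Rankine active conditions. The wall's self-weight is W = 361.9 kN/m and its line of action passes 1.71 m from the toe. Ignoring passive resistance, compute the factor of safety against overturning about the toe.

K_a = tan²(45° − 33.5°/2) = 0.2887.
P_a = ½K_aγH² = 0.5×0.2887×17.3×5.8² = 84.01 kN/m, acting at H/3 = 1.933 m above the base.
Overturning moment M_o = P_a × H/3 = 84.01 × 1.933 = 162.4.
Resisting moment M_r = W × 1.71 = 361.9 × 1.71 = 618.8.
FS_overturning = M_r/M_o = 618.8/162.4 = 3.810.

3.81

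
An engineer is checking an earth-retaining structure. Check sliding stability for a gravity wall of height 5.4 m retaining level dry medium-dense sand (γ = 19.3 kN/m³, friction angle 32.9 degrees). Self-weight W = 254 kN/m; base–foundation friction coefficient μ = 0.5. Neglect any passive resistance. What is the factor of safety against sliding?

K_a = tan²(45° − 32.9°/2) = 0.2960.
P_a = ½K_aγH² = 0.5×0.2960×19.3×5.4² = 83.30 kN/m, acting at H/3 = 1.800 m above the base.
FS_sliding = μW / P_a = 0.5×254 / 83.30 = 1.525.

1.52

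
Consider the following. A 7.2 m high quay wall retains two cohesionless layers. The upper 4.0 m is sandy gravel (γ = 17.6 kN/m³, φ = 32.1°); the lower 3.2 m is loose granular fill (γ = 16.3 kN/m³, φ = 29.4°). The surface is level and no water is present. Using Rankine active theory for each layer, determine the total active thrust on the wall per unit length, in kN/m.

K_a1 = tan²(45°−32.1°/2) = 0.3060; K_a2 = tan²(45°−29.4°/2) = 0.3415.
Layer 1: σ at base = K_a1 γ₁ h₁ = 21.54 kPa; P₁ = ½×21.54×4.0 = 43.08.
Layer 2: σ_v at top = γ₁h₁ = 70.40; σ_h top = K_a2×70.40 = 24.04; σ_h base = K_a2×(70.40+16.3×3.2) = 41.85.
P₂ = ½(24.04+41.85)×3.2 = 105.4. Total P_a = 43.08+105.4 = 148.5 kN/m.

149 kN/m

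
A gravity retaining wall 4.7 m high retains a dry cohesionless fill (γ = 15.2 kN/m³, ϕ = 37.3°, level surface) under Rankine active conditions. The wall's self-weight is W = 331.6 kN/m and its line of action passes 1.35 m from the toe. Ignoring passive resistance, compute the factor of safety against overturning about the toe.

6.94

K_a = tan²(45° − 37.3°/2) = 0.2453.
P_a = ½K_aγH² = 0.5×0.2453×15.2×4.7² = 41.19 kN/m, acting at H/3 = 1.567 m above the base.
Overturning moment M_o = P_a × H/3 = 41.19 × 1.567 = 64.53.
Resisting moment M_r = W × 1.35 = 331.6 × 1.35 = 447.7.
FS_overturning = M_r/M_o = 447.7/64.53 = 6.937.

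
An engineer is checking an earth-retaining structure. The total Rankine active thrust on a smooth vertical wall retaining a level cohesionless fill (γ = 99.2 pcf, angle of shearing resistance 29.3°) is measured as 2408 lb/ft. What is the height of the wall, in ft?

11.9 ft

K_a = 0.3428. P_a = ½ K_a γ H² ⇒ H = √(2P_a/(K_a γ)).
H = √(2×2408/(0.3428×99.2)) = 11.90 ft.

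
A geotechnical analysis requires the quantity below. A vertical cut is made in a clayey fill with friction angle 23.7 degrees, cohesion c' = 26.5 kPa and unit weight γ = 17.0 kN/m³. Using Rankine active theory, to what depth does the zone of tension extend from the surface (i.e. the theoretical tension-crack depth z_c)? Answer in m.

K_a = tan²(45° − 23.7°/2) = 0.4266; √K_a = 0.6531.
The active pressure is zero where K_a γ z = 2c√K_a, so z_c = 2c/(γ√K_a) = 2×26.5/(17.0×0.6531) = 4.773 m.

4.77 m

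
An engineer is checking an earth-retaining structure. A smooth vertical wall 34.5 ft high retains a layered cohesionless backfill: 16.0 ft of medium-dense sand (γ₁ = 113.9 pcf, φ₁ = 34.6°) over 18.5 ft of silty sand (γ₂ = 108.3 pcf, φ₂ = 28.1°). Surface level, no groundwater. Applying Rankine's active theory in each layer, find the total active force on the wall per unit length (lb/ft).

K_a1 = tan²(45°−34.6°/2) = 0.2756; K_a2 = tan²(45°−28.1°/2) = 0.3596.
Layer 1: σ at base = K_a1 γ₁ h₁ = 502.3 psf; P₁ = ½×502.3×16.0 = 4019.
Layer 2: σ_v at top = γ₁h₁ = 1822; σ_h top = K_a2×1822 = 655.4; σ_h base = K_a2×(1822+108.3×18.5) = 1376.
P₂ = ½(655.4+1376)×18.5 = 18790. Total P_a = 4019+18790 = 22810 lb/ft.

22800 lb/ft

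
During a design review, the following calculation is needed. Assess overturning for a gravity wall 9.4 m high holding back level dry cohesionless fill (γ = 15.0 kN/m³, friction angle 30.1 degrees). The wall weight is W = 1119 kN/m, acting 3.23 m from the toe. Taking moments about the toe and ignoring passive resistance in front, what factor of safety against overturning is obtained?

5.24

K_a = tan²(45° − 30.1°/2) = 0.3320.
P_a = ½K_aγH² = 0.5×0.3320×15.0×9.4² = 220.0 kN/m, acting at H/3 = 3.133 m above the base.
Overturning moment M_o = P_a × H/3 = 220.0 × 3.133 = 689.4.
Resisting moment M_r = W × 3.23 = 1119 × 3.23 = 3614.
FS_overturning = M_r/M_o = 3614/689.4 = 5.243.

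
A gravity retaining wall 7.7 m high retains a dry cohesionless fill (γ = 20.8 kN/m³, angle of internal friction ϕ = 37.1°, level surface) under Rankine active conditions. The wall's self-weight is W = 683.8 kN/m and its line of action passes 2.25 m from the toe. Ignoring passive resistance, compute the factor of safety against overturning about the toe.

3.93

K_a = tan²(45° − 37.1°/2) = 0.2475.
P_a = ½K_aγH² = 0.5×0.2475×20.8×7.7² = 152.6 kN/m, acting at H/3 = 2.567 m above the base.
Overturning moment M_o = P_a × H/3 = 152.6 × 2.567 = 391.7.
Resisting moment M_r = W × 2.25 = 683.8 × 2.25 = 1539.
FS_overturning = M_r/M_o = 1539/391.7 = 3.928.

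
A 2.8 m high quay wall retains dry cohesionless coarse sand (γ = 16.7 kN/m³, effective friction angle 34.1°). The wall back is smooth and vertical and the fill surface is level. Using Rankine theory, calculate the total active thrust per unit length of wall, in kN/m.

18.4 kN/m

K_a = tan²(45° − φ/2) = 0.2815.
P_a = ½ K_a γ H² = 0.5 × 0.2815 × 16.7 × 2.8² = 18.43 kN/m.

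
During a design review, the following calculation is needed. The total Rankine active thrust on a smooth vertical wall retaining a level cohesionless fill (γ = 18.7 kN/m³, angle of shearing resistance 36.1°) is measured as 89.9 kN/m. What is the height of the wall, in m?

K_a = 0.2585. P_a = ½ K_a γ H² ⇒ H = √(2P_a/(K_a γ)).
H = √(2×89.9/(0.2585×18.7)) = 6.099 m.

6.10 m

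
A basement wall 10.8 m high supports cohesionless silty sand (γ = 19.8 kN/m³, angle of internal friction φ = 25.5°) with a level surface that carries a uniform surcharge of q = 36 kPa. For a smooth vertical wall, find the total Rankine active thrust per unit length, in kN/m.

K_a = tan²(45° − φ/2) = 0.3981.
Soil triangle: ½ K_a γ H² = 0.5×0.3981×19.8×10.8² = 459.7 kN/m.
Surcharge rectangle: K_a q H = 0.3981×36×10.8 = 154.8 kN/m.
Total = 459.7 + 154.8 = 614.5 kN/m.

614 kN/m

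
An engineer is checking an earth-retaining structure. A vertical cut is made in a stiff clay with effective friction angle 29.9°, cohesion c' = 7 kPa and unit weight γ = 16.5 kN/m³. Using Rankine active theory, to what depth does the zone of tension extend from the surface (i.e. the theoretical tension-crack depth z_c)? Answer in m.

1.47 m

K_a = tan²(45° − 29.9°/2) = 0.3347; √K_a = 0.5785.
The active pressure is zero where K_a γ z = 2c√K_a, so z_c = 2c/(γ√K_a) = 2×7/(16.5×0.5785) = 1.467 m.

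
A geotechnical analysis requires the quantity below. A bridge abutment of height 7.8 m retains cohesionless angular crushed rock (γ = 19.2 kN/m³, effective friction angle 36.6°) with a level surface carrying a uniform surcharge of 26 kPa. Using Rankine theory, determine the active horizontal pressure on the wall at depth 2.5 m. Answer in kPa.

K_a = (1 − sin φ)/(1 + sin φ) = 0.2530.
σ_v = γz + q = 19.2 × 2.5 + 26 = 74.00 kPa.
σ_h = K_a σ_v = 0.2530 × 74.00 = 18.72 kPa.

18.7 kPa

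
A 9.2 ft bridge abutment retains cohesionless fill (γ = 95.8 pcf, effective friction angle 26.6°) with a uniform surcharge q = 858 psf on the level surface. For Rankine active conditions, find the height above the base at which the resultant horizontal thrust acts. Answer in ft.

4.08 ft

K_a = 0.3814.
Triangular part P₁ = ½K_aγH² = 1546 at H/3 = 3.067 ft; rectangular part P₂ = K_a q H = 3011 at H/2 = 4.600 ft.
ȳ = (P₁·3.067 + P₂·4.600)/(P₁+P₂) = 4.080 ft.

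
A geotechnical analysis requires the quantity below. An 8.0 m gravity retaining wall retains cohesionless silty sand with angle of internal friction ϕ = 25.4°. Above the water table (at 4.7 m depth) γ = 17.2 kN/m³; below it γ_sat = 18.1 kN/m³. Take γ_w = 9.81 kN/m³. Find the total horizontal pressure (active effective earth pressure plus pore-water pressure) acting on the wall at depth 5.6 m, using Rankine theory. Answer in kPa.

44.1 kPa

K_a = (1 − sin φ)/(1 + sin φ) = 0.3996.
γ' = 18.1 − 9.81 = 8.290 kN/m³.
Effective vertical stress at 5.6 m: σ'_v = 17.2×4.7 + 8.290×0.900 = 88.30 kPa.
σ'_h = K_a σ'_v = 0.3996 × 88.30 = 35.29 kPa; u = γ_w × 0.900 = 8.829 kPa.
Total σ_h = 35.29 + 8.829 = 44.12 kPa.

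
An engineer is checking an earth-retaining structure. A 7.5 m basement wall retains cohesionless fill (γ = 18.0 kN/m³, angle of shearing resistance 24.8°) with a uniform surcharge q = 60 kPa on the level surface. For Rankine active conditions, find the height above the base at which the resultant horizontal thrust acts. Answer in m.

K_a = 0.4090.
Triangular part P₁ = ½K_aγH² = 207.1 at H/3 = 2.500 m; rectangular part P₂ = K_a q H = 184.0 at H/2 = 3.750 m.
ȳ = (P₁·2.500 + P₂·3.750)/(P₁+P₂) = 3.088 m.

3.09 m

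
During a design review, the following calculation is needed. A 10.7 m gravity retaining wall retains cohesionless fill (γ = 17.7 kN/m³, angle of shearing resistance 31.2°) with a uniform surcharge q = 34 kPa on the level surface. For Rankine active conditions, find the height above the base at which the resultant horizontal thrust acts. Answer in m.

4.04 m

K_a = 0.3175.
Triangular part P₁ = ½K_aγH² = 321.7 at H/3 = 3.567 m; rectangular part P₂ = K_a q H = 115.5 at H/2 = 5.350 m.
ȳ = (P₁·3.567 + P₂·5.350)/(P₁+P₂) = 4.038 m.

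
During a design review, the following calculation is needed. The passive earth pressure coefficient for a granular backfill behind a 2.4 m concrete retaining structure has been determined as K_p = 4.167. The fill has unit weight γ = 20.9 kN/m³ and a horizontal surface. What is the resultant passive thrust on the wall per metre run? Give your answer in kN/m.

P = ½ K_p γ H² = 0.5 × 4.167 × 20.9 × 2.4² = 250.8 kN/m.

251 kN/m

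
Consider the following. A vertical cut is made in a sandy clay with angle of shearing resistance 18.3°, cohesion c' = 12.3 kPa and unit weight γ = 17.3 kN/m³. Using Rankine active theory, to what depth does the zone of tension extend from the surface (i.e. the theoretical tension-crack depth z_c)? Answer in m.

K_a = tan²(45° − 18.3°/2) = 0.5221; √K_a = 0.7226.
The active pressure is zero where K_a γ z = 2c√K_a, so z_c = 2c/(γ√K_a) = 2×12.3/(17.3×0.7226) = 1.968 m.

1.97 m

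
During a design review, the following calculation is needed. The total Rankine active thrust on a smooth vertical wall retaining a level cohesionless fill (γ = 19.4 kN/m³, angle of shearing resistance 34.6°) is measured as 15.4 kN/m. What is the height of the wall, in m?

2.40 m

K_a = 0.2756. P_a = ½ K_a γ H² ⇒ H = √(2P_a/(K_a γ)).
H = √(2×15.4/(0.2756×19.4)) = 2.400 m.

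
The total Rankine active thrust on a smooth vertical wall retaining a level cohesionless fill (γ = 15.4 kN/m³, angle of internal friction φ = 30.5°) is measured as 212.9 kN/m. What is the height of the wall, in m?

9.20 m

K_a = 0.3267. P_a = ½ K_a γ H² ⇒ H = √(2P_a/(K_a γ)).
H = √(2×212.9/(0.3267×15.4)) = 9.200 m.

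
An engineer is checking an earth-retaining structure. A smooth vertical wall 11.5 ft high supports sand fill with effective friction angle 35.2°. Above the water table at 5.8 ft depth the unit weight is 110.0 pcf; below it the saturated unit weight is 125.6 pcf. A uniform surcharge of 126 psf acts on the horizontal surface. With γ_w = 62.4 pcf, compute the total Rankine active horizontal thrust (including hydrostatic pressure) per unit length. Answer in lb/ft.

3150 lb/ft

K_a = tan²(45° − φ/2) = 0.2687.
γ' = 125.6 − 62.4 = 63.20 pcf. h₂ = H − d_w = 5.7 ft.
σ'_h: at surface K_a·q = 33.85; at WT K_a(q+γd_w) = 205.3; at base K_a(q+γd_w+γ'h₂) = 302.1 psf.
P₁ = ½(33.85+205.3)×5.8 = 693.5; P₂ = ½(205.3+302.1)×5.7 = 1446; P_w = ½γ_w h₂² = 1014.
Total = 693.5+1446+1014 = 3153 lb/ft.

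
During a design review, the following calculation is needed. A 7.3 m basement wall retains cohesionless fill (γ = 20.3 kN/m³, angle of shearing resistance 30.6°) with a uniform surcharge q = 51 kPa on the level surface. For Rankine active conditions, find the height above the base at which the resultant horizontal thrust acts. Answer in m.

K_a = 0.3253.
Triangular part P₁ = ½K_aγH² = 176.0 at H/3 = 2.433 m; rectangular part P₂ = K_a q H = 121.1 at H/2 = 3.650 m.
ȳ = (P₁·2.433 + P₂·3.650)/(P₁+P₂) = 2.929 m.

2.93 m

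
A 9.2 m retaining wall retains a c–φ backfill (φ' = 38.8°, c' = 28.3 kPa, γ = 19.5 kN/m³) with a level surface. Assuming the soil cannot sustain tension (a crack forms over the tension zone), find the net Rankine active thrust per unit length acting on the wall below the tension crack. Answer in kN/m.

K_a = 0.2296; √K_a = 0.4791.
Tension-crack depth z_c = 2c/(γ√K_a) = 2×28.3/(19.5×0.4791) = 6.058 m.
σ_a at base = K_a γ H − 2c√K_a = 0.2296×19.5×9.2 − 2×28.3×0.4791 = 14.06 kPa.
P_a = ½ × 14.06 × (H − z_c) = 0.5×14.06×3.142 = 22.09 kN/m.

22.1 kN/m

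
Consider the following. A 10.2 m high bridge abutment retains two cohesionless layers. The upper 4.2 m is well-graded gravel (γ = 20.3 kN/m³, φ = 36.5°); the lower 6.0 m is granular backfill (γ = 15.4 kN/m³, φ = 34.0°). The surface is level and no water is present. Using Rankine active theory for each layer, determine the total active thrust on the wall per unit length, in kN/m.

K_a1 = tan²(45°−36.5°/2) = 0.2541; K_a2 = tan²(45°−34.0°/2) = 0.2827.
Layer 1: σ at base = K_a1 γ₁ h₁ = 21.66 kPa; P₁ = ½×21.66×4.2 = 45.49.
Layer 2: σ_v at top = γ₁h₁ = 85.26; σ_h top = K_a2×85.26 = 24.10; σ_h base = K_a2×(85.26+15.4×6.0) = 50.23.
P₂ = ½(24.10+50.23)×6.0 = 223.0. Total P_a = 45.49+223.0 = 268.5 kN/m.

268 kN/m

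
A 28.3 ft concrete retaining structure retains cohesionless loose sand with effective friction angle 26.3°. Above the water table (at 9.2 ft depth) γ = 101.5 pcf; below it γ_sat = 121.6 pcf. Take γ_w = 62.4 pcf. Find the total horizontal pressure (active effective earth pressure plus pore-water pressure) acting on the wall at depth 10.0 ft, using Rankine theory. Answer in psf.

429 psf

K_a = (1 − sin φ)/(1 + sin φ) = 0.3859.
γ' = 121.6 − 62.4 = 59.20 pcf.
Effective vertical stress at 10.0 ft: σ'_v = 101.5×9.2 + 59.20×0.800 = 981.2 psf.
σ'_h = K_a σ'_v = 0.3859 × 981.2 = 378.7 psf; u = γ_w × 0.800 = 49.92 psf.
Total σ_h = 378.7 + 49.92 = 428.6 psf.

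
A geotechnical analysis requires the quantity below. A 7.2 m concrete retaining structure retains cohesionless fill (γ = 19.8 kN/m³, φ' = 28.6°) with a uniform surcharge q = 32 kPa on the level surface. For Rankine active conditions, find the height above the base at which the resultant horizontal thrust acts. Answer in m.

2.77 m

K_a = 0.3525.
Triangular part P₁ = ½K_aγH² = 180.9 at H/3 = 2.400 m; rectangular part P₂ = K_a q H = 81.23 at H/2 = 3.600 m.
ȳ = (P₁·2.400 + P₂·3.600)/(P₁+P₂) = 2.772 m.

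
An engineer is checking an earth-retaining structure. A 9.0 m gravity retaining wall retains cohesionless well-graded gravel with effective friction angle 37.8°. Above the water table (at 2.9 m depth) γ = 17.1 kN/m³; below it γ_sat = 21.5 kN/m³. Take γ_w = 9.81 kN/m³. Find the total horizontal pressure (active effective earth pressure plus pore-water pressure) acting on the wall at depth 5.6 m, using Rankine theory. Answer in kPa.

K_a = (1 − sin φ)/(1 + sin φ) = 0.2400.
γ' = 21.5 − 9.81 = 11.69 kN/m³.
Effective vertical stress at 5.6 m: σ'_v = 17.1×2.9 + 11.69×2.70 = 81.15 kPa.
σ'_h = K_a σ'_v = 0.2400 × 81.15 = 19.48 kPa; u = γ_w × 2.70 = 26.49 kPa.
Total σ_h = 19.48 + 26.49 = 45.96 kPa.

46.0 kPa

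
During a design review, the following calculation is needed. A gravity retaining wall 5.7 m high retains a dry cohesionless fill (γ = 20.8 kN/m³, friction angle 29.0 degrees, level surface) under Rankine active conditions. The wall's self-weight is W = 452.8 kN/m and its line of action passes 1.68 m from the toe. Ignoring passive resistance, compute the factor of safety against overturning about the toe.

3.41

K_a = tan²(45° − 29.0°/2) = 0.3470.
P_a = ½K_aγH² = 0.5×0.3470×20.8×5.7² = 117.2 kN/m, acting at H/3 = 1.900 m above the base.
Overturning moment M_o = P_a × H/3 = 117.2 × 1.900 = 222.8.
Resisting moment M_r = W × 1.68 = 452.8 × 1.68 = 760.7.
FS_overturning = M_r/M_o = 760.7/222.8 = 3.415.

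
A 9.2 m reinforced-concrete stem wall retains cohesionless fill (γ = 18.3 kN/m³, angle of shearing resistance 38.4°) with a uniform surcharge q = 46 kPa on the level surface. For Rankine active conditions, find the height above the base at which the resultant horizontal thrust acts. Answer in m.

K_a = 0.2337.
Triangular part P₁ = ½K_aγH² = 181.0 at H/3 = 3.067 m; rectangular part P₂ = K_a q H = 98.90 at H/2 = 4.600 m.
ȳ = (P₁·3.067 + P₂·4.600)/(P₁+P₂) = 3.608 m.

3.61 m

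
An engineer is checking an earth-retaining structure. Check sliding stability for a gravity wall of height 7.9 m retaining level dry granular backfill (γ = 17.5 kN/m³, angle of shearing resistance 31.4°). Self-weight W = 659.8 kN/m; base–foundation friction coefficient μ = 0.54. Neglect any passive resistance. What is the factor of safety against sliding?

K_a = tan²(45° − 31.4°/2) = 0.3149.
P_a = ½K_aγH² = 0.5×0.3149×17.5×7.9² = 172.0 kN/m, acting at H/3 = 2.633 m above the base.
FS_sliding = μW / P_a = 0.54×659.8 / 172.0 = 2.072.

2.07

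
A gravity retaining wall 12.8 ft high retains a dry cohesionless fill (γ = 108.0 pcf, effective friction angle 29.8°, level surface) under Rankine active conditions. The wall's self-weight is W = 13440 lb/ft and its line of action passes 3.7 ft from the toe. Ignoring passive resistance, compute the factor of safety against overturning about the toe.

K_a = tan²(45° − 29.8°/2) = 0.3360.
P_a = ½K_aγH² = 0.5×0.3360×108.0×12.8² = 2973 lb/ft, acting at H/3 = 4.267 ft above the base.
Overturning moment M_o = P_a × H/3 = 2973 × 4.267 = 12680.
Resisting moment M_r = W × 3.7 = 13440 × 3.7 = 49730.
FS_overturning = M_r/M_o = 49730/12680 = 3.920.

3.92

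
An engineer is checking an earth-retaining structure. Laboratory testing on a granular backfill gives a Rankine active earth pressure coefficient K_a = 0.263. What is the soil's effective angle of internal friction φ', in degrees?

K_a = tan²(45° − φ/2) ⇒ 45° − φ/2 = arctan(√0.263) = 27.15°.
φ = 2(45° − 27.15°) = 35.70°.

35.7°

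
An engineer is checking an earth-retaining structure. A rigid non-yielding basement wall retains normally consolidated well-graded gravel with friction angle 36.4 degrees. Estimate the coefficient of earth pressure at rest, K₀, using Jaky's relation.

K₀ = 1 − sin φ' = 1 − sin 36.4° = 0.4066.

0.407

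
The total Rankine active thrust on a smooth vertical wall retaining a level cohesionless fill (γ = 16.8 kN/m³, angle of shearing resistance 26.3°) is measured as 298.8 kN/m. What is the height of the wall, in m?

9.60 m

K_a = 0.3859. P_a = ½ K_a γ H² ⇒ H = √(2P_a/(K_a γ)).
H = √(2×298.8/(0.3859×16.8)) = 9.601 m.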